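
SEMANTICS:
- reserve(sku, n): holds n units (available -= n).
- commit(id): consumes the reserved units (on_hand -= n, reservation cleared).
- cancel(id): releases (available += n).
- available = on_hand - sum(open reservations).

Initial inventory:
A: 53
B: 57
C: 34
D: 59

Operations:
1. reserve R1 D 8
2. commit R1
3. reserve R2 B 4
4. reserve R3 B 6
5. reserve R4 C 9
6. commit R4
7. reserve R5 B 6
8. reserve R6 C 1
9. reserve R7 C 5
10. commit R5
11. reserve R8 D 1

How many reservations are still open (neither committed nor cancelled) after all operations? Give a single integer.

Step 1: reserve R1 D 8 -> on_hand[A=53 B=57 C=34 D=59] avail[A=53 B=57 C=34 D=51] open={R1}
Step 2: commit R1 -> on_hand[A=53 B=57 C=34 D=51] avail[A=53 B=57 C=34 D=51] open={}
Step 3: reserve R2 B 4 -> on_hand[A=53 B=57 C=34 D=51] avail[A=53 B=53 C=34 D=51] open={R2}
Step 4: reserve R3 B 6 -> on_hand[A=53 B=57 C=34 D=51] avail[A=53 B=47 C=34 D=51] open={R2,R3}
Step 5: reserve R4 C 9 -> on_hand[A=53 B=57 C=34 D=51] avail[A=53 B=47 C=25 D=51] open={R2,R3,R4}
Step 6: commit R4 -> on_hand[A=53 B=57 C=25 D=51] avail[A=53 B=47 C=25 D=51] open={R2,R3}
Step 7: reserve R5 B 6 -> on_hand[A=53 B=57 C=25 D=51] avail[A=53 B=41 C=25 D=51] open={R2,R3,R5}
Step 8: reserve R6 C 1 -> on_hand[A=53 B=57 C=25 D=51] avail[A=53 B=41 C=24 D=51] open={R2,R3,R5,R6}
Step 9: reserve R7 C 5 -> on_hand[A=53 B=57 C=25 D=51] avail[A=53 B=41 C=19 D=51] open={R2,R3,R5,R6,R7}
Step 10: commit R5 -> on_hand[A=53 B=51 C=25 D=51] avail[A=53 B=41 C=19 D=51] open={R2,R3,R6,R7}
Step 11: reserve R8 D 1 -> on_hand[A=53 B=51 C=25 D=51] avail[A=53 B=41 C=19 D=50] open={R2,R3,R6,R7,R8}
Open reservations: ['R2', 'R3', 'R6', 'R7', 'R8'] -> 5

Answer: 5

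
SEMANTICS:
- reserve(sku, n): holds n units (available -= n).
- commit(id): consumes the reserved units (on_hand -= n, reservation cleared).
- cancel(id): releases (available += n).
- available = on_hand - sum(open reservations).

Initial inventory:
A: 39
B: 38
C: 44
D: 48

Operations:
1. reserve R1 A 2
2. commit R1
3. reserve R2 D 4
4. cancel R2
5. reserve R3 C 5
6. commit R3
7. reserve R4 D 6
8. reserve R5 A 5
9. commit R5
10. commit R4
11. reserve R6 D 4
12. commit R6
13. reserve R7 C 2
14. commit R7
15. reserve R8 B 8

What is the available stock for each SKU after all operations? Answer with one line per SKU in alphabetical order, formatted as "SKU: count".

Answer: A: 32
B: 30
C: 37
D: 38

Derivation:
Step 1: reserve R1 A 2 -> on_hand[A=39 B=38 C=44 D=48] avail[A=37 B=38 C=44 D=48] open={R1}
Step 2: commit R1 -> on_hand[A=37 B=38 C=44 D=48] avail[A=37 B=38 C=44 D=48] open={}
Step 3: reserve R2 D 4 -> on_hand[A=37 B=38 C=44 D=48] avail[A=37 B=38 C=44 D=44] open={R2}
Step 4: cancel R2 -> on_hand[A=37 B=38 C=44 D=48] avail[A=37 B=38 C=44 D=48] open={}
Step 5: reserve R3 C 5 -> on_hand[A=37 B=38 C=44 D=48] avail[A=37 B=38 C=39 D=48] open={R3}
Step 6: commit R3 -> on_hand[A=37 B=38 C=39 D=48] avail[A=37 B=38 C=39 D=48] open={}
Step 7: reserve R4 D 6 -> on_hand[A=37 B=38 C=39 D=48] avail[A=37 B=38 C=39 D=42] open={R4}
Step 8: reserve R5 A 5 -> on_hand[A=37 B=38 C=39 D=48] avail[A=32 B=38 C=39 D=42] open={R4,R5}
Step 9: commit R5 -> on_hand[A=32 B=38 C=39 D=48] avail[A=32 B=38 C=39 D=42] open={R4}
Step 10: commit R4 -> on_hand[A=32 B=38 C=39 D=42] avail[A=32 B=38 C=39 D=42] open={}
Step 11: reserve R6 D 4 -> on_hand[A=32 B=38 C=39 D=42] avail[A=32 B=38 C=39 D=38] open={R6}
Step 12: commit R6 -> on_hand[A=32 B=38 C=39 D=38] avail[A=32 B=38 C=39 D=38] open={}
Step 13: reserve R7 C 2 -> on_hand[A=32 B=38 C=39 D=38] avail[A=32 B=38 C=37 D=38] open={R7}
Step 14: commit R7 -> on_hand[A=32 B=38 C=37 D=38] avail[A=32 B=38 C=37 D=38] open={}
Step 15: reserve R8 B 8 -> on_hand[A=32 B=38 C=37 D=38] avail[A=32 B=30 C=37 D=38] open={R8}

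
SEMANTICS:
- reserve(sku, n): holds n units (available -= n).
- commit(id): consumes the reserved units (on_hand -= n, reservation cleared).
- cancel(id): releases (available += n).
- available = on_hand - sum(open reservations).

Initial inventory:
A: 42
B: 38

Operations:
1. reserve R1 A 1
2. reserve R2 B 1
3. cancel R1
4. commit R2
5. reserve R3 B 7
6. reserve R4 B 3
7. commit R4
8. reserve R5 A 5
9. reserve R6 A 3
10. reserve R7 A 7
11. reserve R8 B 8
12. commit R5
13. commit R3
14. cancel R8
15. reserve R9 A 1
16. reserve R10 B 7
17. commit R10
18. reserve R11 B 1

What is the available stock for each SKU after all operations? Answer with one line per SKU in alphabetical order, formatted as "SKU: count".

Step 1: reserve R1 A 1 -> on_hand[A=42 B=38] avail[A=41 B=38] open={R1}
Step 2: reserve R2 B 1 -> on_hand[A=42 B=38] avail[A=41 B=37] open={R1,R2}
Step 3: cancel R1 -> on_hand[A=42 B=38] avail[A=42 B=37] open={R2}
Step 4: commit R2 -> on_hand[A=42 B=37] avail[A=42 B=37] open={}
Step 5: reserve R3 B 7 -> on_hand[A=42 B=37] avail[A=42 B=30] open={R3}
Step 6: reserve R4 B 3 -> on_hand[A=42 B=37] avail[A=42 B=27] open={R3,R4}
Step 7: commit R4 -> on_hand[A=42 B=34] avail[A=42 B=27] open={R3}
Step 8: reserve R5 A 5 -> on_hand[A=42 B=34] avail[A=37 B=27] open={R3,R5}
Step 9: reserve R6 A 3 -> on_hand[A=42 B=34] avail[A=34 B=27] open={R3,R5,R6}
Step 10: reserve R7 A 7 -> on_hand[A=42 B=34] avail[A=27 B=27] open={R3,R5,R6,R7}
Step 11: reserve R8 B 8 -> on_hand[A=42 B=34] avail[A=27 B=19] open={R3,R5,R6,R7,R8}
Step 12: commit R5 -> on_hand[A=37 B=34] avail[A=27 B=19] open={R3,R6,R7,R8}
Step 13: commit R3 -> on_hand[A=37 B=27] avail[A=27 B=19] open={R6,R7,R8}
Step 14: cancel R8 -> on_hand[A=37 B=27] avail[A=27 B=27] open={R6,R7}
Step 15: reserve R9 A 1 -> on_hand[A=37 B=27] avail[A=26 B=27] open={R6,R7,R9}
Step 16: reserve R10 B 7 -> on_hand[A=37 B=27] avail[A=26 B=20] open={R10,R6,R7,R9}
Step 17: commit R10 -> on_hand[A=37 B=20] avail[A=26 B=20] open={R6,R7,R9}
Step 18: reserve R11 B 1 -> on_hand[A=37 B=20] avail[A=26 B=19] open={R11,R6,R7,R9}

Answer: A: 26
B: 19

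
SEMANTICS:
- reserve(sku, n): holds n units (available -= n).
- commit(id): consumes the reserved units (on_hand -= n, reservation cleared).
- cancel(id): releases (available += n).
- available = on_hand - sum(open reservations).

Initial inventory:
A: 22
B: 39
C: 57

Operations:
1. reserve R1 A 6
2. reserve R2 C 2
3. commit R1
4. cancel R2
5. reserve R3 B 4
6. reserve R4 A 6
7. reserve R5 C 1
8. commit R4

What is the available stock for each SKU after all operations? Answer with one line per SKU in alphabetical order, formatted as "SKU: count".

Step 1: reserve R1 A 6 -> on_hand[A=22 B=39 C=57] avail[A=16 B=39 C=57] open={R1}
Step 2: reserve R2 C 2 -> on_hand[A=22 B=39 C=57] avail[A=16 B=39 C=55] open={R1,R2}
Step 3: commit R1 -> on_hand[A=16 B=39 C=57] avail[A=16 B=39 C=55] open={R2}
Step 4: cancel R2 -> on_hand[A=16 B=39 C=57] avail[A=16 B=39 C=57] open={}
Step 5: reserve R3 B 4 -> on_hand[A=16 B=39 C=57] avail[A=16 B=35 C=57] open={R3}
Step 6: reserve R4 A 6 -> on_hand[A=16 B=39 C=57] avail[A=10 B=35 C=57] open={R3,R4}
Step 7: reserve R5 C 1 -> on_hand[A=16 B=39 C=57] avail[A=10 B=35 C=56] open={R3,R4,R5}
Step 8: commit R4 -> on_hand[A=10 B=39 C=57] avail[A=10 B=35 C=56] open={R3,R5}

Answer: A: 10
B: 35
C: 56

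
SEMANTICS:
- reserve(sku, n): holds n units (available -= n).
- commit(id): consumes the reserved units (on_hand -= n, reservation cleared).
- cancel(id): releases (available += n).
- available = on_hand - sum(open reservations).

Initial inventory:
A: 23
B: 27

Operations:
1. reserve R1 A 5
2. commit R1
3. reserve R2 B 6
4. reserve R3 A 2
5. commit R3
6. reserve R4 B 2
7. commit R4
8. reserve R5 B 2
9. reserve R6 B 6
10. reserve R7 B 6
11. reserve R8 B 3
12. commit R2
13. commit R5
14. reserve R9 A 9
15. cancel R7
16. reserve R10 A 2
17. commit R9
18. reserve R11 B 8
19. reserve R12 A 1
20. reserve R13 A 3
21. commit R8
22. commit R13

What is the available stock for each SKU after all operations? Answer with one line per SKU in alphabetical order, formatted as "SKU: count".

Answer: A: 1
B: 0

Derivation:
Step 1: reserve R1 A 5 -> on_hand[A=23 B=27] avail[A=18 B=27] open={R1}
Step 2: commit R1 -> on_hand[A=18 B=27] avail[A=18 B=27] open={}
Step 3: reserve R2 B 6 -> on_hand[A=18 B=27] avail[A=18 B=21] open={R2}
Step 4: reserve R3 A 2 -> on_hand[A=18 B=27] avail[A=16 B=21] open={R2,R3}
Step 5: commit R3 -> on_hand[A=16 B=27] avail[A=16 B=21] open={R2}
Step 6: reserve R4 B 2 -> on_hand[A=16 B=27] avail[A=16 B=19] open={R2,R4}
Step 7: commit R4 -> on_hand[A=16 B=25] avail[A=16 B=19] open={R2}
Step 8: reserve R5 B 2 -> on_hand[A=16 B=25] avail[A=16 B=17] open={R2,R5}
Step 9: reserve R6 B 6 -> on_hand[A=16 B=25] avail[A=16 B=11] open={R2,R5,R6}
Step 10: reserve R7 B 6 -> on_hand[A=16 B=25] avail[A=16 B=5] open={R2,R5,R6,R7}
Step 11: reserve R8 B 3 -> on_hand[A=16 B=25] avail[A=16 B=2] open={R2,R5,R6,R7,R8}
Step 12: commit R2 -> on_hand[A=16 B=19] avail[A=16 B=2] open={R5,R6,R7,R8}
Step 13: commit R5 -> on_hand[A=16 B=17] avail[A=16 B=2] open={R6,R7,R8}
Step 14: reserve R9 A 9 -> on_hand[A=16 B=17] avail[A=7 B=2] open={R6,R7,R8,R9}
Step 15: cancel R7 -> on_hand[A=16 B=17] avail[A=7 B=8] open={R6,R8,R9}
Step 16: reserve R10 A 2 -> on_hand[A=16 B=17] avail[A=5 B=8] open={R10,R6,R8,R9}
Step 17: commit R9 -> on_hand[A=7 B=17] avail[A=5 B=8] open={R10,R6,R8}
Step 18: reserve R11 B 8 -> on_hand[A=7 B=17] avail[A=5 B=0] open={R10,R11,R6,R8}
Step 19: reserve R12 A 1 -> on_hand[A=7 B=17] avail[A=4 B=0] open={R10,R11,R12,R6,R8}
Step 20: reserve R13 A 3 -> on_hand[A=7 B=17] avail[A=1 B=0] open={R10,R11,R12,R13,R6,R8}
Step 21: commit R8 -> on_hand[A=7 B=14] avail[A=1 B=0] open={R10,R11,R12,R13,R6}
Step 22: commit R13 -> on_hand[A=4 B=14] avail[A=1 B=0] open={R10,R11,R12,R6}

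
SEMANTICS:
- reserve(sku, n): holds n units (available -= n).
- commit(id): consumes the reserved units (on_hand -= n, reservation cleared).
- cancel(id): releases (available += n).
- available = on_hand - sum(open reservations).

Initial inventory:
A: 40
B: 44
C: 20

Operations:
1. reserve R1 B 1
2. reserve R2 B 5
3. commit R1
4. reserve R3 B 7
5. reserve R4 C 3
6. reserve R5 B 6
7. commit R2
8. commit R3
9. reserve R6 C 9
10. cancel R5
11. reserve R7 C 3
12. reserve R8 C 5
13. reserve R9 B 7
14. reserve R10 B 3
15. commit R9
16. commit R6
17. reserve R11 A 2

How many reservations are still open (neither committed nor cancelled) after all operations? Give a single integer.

Step 1: reserve R1 B 1 -> on_hand[A=40 B=44 C=20] avail[A=40 B=43 C=20] open={R1}
Step 2: reserve R2 B 5 -> on_hand[A=40 B=44 C=20] avail[A=40 B=38 C=20] open={R1,R2}
Step 3: commit R1 -> on_hand[A=40 B=43 C=20] avail[A=40 B=38 C=20] open={R2}
Step 4: reserve R3 B 7 -> on_hand[A=40 B=43 C=20] avail[A=40 B=31 C=20] open={R2,R3}
Step 5: reserve R4 C 3 -> on_hand[A=40 B=43 C=20] avail[A=40 B=31 C=17] open={R2,R3,R4}
Step 6: reserve R5 B 6 -> on_hand[A=40 B=43 C=20] avail[A=40 B=25 C=17] open={R2,R3,R4,R5}
Step 7: commit R2 -> on_hand[A=40 B=38 C=20] avail[A=40 B=25 C=17] open={R3,R4,R5}
Step 8: commit R3 -> on_hand[A=40 B=31 C=20] avail[A=40 B=25 C=17] open={R4,R5}
Step 9: reserve R6 C 9 -> on_hand[A=40 B=31 C=20] avail[A=40 B=25 C=8] open={R4,R5,R6}
Step 10: cancel R5 -> on_hand[A=40 B=31 C=20] avail[A=40 B=31 C=8] open={R4,R6}
Step 11: reserve R7 C 3 -> on_hand[A=40 B=31 C=20] avail[A=40 B=31 C=5] open={R4,R6,R7}
Step 12: reserve R8 C 5 -> on_hand[A=40 B=31 C=20] avail[A=40 B=31 C=0] open={R4,R6,R7,R8}
Step 13: reserve R9 B 7 -> on_hand[A=40 B=31 C=20] avail[A=40 B=24 C=0] open={R4,R6,R7,R8,R9}
Step 14: reserve R10 B 3 -> on_hand[A=40 B=31 C=20] avail[A=40 B=21 C=0] open={R10,R4,R6,R7,R8,R9}
Step 15: commit R9 -> on_hand[A=40 B=24 C=20] avail[A=40 B=21 C=0] open={R10,R4,R6,R7,R8}
Step 16: commit R6 -> on_hand[A=40 B=24 C=11] avail[A=40 B=21 C=0] open={R10,R4,R7,R8}
Step 17: reserve R11 A 2 -> on_hand[A=40 B=24 C=11] avail[A=38 B=21 C=0] open={R10,R11,R4,R7,R8}
Open reservations: ['R10', 'R11', 'R4', 'R7', 'R8'] -> 5

Answer: 5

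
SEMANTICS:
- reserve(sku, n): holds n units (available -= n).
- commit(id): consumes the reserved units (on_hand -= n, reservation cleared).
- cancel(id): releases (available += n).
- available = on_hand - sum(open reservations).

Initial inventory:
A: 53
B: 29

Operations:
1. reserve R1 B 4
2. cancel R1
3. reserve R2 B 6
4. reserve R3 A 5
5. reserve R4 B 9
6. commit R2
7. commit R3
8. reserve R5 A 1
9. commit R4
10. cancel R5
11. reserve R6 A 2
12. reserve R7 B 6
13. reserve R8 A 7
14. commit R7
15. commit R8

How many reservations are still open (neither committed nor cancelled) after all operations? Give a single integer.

Answer: 1

Derivation:
Step 1: reserve R1 B 4 -> on_hand[A=53 B=29] avail[A=53 B=25] open={R1}
Step 2: cancel R1 -> on_hand[A=53 B=29] avail[A=53 B=29] open={}
Step 3: reserve R2 B 6 -> on_hand[A=53 B=29] avail[A=53 B=23] open={R2}
Step 4: reserve R3 A 5 -> on_hand[A=53 B=29] avail[A=48 B=23] open={R2,R3}
Step 5: reserve R4 B 9 -> on_hand[A=53 B=29] avail[A=48 B=14] open={R2,R3,R4}
Step 6: commit R2 -> on_hand[A=53 B=23] avail[A=48 B=14] open={R3,R4}
Step 7: commit R3 -> on_hand[A=48 B=23] avail[A=48 B=14] open={R4}
Step 8: reserve R5 A 1 -> on_hand[A=48 B=23] avail[A=47 B=14] open={R4,R5}
Step 9: commit R4 -> on_hand[A=48 B=14] avail[A=47 B=14] open={R5}
Step 10: cancel R5 -> on_hand[A=48 B=14] avail[A=48 B=14] open={}
Step 11: reserve R6 A 2 -> on_hand[A=48 B=14] avail[A=46 B=14] open={R6}
Step 12: reserve R7 B 6 -> on_hand[A=48 B=14] avail[A=46 B=8] open={R6,R7}
Step 13: reserve R8 A 7 -> on_hand[A=48 B=14] avail[A=39 B=8] open={R6,R7,R8}
Step 14: commit R7 -> on_hand[A=48 B=8] avail[A=39 B=8] open={R6,R8}
Step 15: commit R8 -> on_hand[A=41 B=8] avail[A=39 B=8] open={R6}
Open reservations: ['R6'] -> 1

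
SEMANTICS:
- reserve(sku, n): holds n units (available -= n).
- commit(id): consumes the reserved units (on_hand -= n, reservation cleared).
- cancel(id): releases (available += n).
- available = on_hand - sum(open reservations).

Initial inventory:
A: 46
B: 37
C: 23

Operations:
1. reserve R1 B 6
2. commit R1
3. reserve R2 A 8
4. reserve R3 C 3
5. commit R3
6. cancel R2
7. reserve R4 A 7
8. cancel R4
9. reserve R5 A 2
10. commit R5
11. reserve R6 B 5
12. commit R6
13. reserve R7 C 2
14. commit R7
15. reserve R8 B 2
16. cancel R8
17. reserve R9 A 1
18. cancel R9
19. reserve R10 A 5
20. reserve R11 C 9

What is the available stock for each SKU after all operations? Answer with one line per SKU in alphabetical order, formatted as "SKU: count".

Answer: A: 39
B: 26
C: 9

Derivation:
Step 1: reserve R1 B 6 -> on_hand[A=46 B=37 C=23] avail[A=46 B=31 C=23] open={R1}
Step 2: commit R1 -> on_hand[A=46 B=31 C=23] avail[A=46 B=31 C=23] open={}
Step 3: reserve R2 A 8 -> on_hand[A=46 B=31 C=23] avail[A=38 B=31 C=23] open={R2}
Step 4: reserve R3 C 3 -> on_hand[A=46 B=31 C=23] avail[A=38 B=31 C=20] open={R2,R3}
Step 5: commit R3 -> on_hand[A=46 B=31 C=20] avail[A=38 B=31 C=20] open={R2}
Step 6: cancel R2 -> on_hand[A=46 B=31 C=20] avail[A=46 B=31 C=20] open={}
Step 7: reserve R4 A 7 -> on_hand[A=46 B=31 C=20] avail[A=39 B=31 C=20] open={R4}
Step 8: cancel R4 -> on_hand[A=46 B=31 C=20] avail[A=46 B=31 C=20] open={}
Step 9: reserve R5 A 2 -> on_hand[A=46 B=31 C=20] avail[A=44 B=31 C=20] open={R5}
Step 10: commit R5 -> on_hand[A=44 B=31 C=20] avail[A=44 B=31 C=20] open={}
Step 11: reserve R6 B 5 -> on_hand[A=44 B=31 C=20] avail[A=44 B=26 C=20] open={R6}
Step 12: commit R6 -> on_hand[A=44 B=26 C=20] avail[A=44 B=26 C=20] open={}
Step 13: reserve R7 C 2 -> on_hand[A=44 B=26 C=20] avail[A=44 B=26 C=18] open={R7}
Step 14: commit R7 -> on_hand[A=44 B=26 C=18] avail[A=44 B=26 C=18] open={}
Step 15: reserve R8 B 2 -> on_hand[A=44 B=26 C=18] avail[A=44 B=24 C=18] open={R8}
Step 16: cancel R8 -> on_hand[A=44 B=26 C=18] avail[A=44 B=26 C=18] open={}
Step 17: reserve R9 A 1 -> on_hand[A=44 B=26 C=18] avail[A=43 B=26 C=18] open={R9}
Step 18: cancel R9 -> on_hand[A=44 B=26 C=18] avail[A=44 B=26 C=18] open={}
Step 19: reserve R10 A 5 -> on_hand[A=44 B=26 C=18] avail[A=39 B=26 C=18] open={R10}
Step 20: reserve R11 C 9 -> on_hand[A=44 B=26 C=18] avail[A=39 B=26 C=9] open={R10,R11}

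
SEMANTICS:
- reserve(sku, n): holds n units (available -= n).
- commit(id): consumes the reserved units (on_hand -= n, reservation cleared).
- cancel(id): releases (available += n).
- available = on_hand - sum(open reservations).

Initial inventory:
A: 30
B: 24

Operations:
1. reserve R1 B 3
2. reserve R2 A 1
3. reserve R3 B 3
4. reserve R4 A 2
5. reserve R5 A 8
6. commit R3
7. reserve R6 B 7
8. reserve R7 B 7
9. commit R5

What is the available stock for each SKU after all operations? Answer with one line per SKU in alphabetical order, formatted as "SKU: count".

Answer: A: 19
B: 4

Derivation:
Step 1: reserve R1 B 3 -> on_hand[A=30 B=24] avail[A=30 B=21] open={R1}
Step 2: reserve R2 A 1 -> on_hand[A=30 B=24] avail[A=29 B=21] open={R1,R2}
Step 3: reserve R3 B 3 -> on_hand[A=30 B=24] avail[A=29 B=18] open={R1,R2,R3}
Step 4: reserve R4 A 2 -> on_hand[A=30 B=24] avail[A=27 B=18] open={R1,R2,R3,R4}
Step 5: reserve R5 A 8 -> on_hand[A=30 B=24] avail[A=19 B=18] open={R1,R2,R3,R4,R5}
Step 6: commit R3 -> on_hand[A=30 B=21] avail[A=19 B=18] open={R1,R2,R4,R5}
Step 7: reserve R6 B 7 -> on_hand[A=30 B=21] avail[A=19 B=11] open={R1,R2,R4,R5,R6}
Step 8: reserve R7 B 7 -> on_hand[A=30 B=21] avail[A=19 B=4] open={R1,R2,R4,R5,R6,R7}
Step 9: commit R5 -> on_hand[A=22 B=21] avail[A=19 B=4] open={R1,R2,R4,R6,R7}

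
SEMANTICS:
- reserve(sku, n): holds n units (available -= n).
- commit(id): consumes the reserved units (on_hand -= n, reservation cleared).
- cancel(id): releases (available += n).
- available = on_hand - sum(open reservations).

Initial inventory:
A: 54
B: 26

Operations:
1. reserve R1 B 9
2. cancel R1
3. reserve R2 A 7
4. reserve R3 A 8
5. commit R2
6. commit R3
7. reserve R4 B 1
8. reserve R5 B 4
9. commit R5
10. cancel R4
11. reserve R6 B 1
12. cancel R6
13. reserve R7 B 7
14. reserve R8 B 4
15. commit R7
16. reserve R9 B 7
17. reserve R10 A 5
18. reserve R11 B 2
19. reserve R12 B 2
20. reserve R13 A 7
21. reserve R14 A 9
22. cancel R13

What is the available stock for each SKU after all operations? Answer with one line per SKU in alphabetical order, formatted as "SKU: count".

Step 1: reserve R1 B 9 -> on_hand[A=54 B=26] avail[A=54 B=17] open={R1}
Step 2: cancel R1 -> on_hand[A=54 B=26] avail[A=54 B=26] open={}
Step 3: reserve R2 A 7 -> on_hand[A=54 B=26] avail[A=47 B=26] open={R2}
Step 4: reserve R3 A 8 -> on_hand[A=54 B=26] avail[A=39 B=26] open={R2,R3}
Step 5: commit R2 -> on_hand[A=47 B=26] avail[A=39 B=26] open={R3}
Step 6: commit R3 -> on_hand[A=39 B=26] avail[A=39 B=26] open={}
Step 7: reserve R4 B 1 -> on_hand[A=39 B=26] avail[A=39 B=25] open={R4}
Step 8: reserve R5 B 4 -> on_hand[A=39 B=26] avail[A=39 B=21] open={R4,R5}
Step 9: commit R5 -> on_hand[A=39 B=22] avail[A=39 B=21] open={R4}
Step 10: cancel R4 -> on_hand[A=39 B=22] avail[A=39 B=22] open={}
Step 11: reserve R6 B 1 -> on_hand[A=39 B=22] avail[A=39 B=21] open={R6}
Step 12: cancel R6 -> on_hand[A=39 B=22] avail[A=39 B=22] open={}
Step 13: reserve R7 B 7 -> on_hand[A=39 B=22] avail[A=39 B=15] open={R7}
Step 14: reserve R8 B 4 -> on_hand[A=39 B=22] avail[A=39 B=11] open={R7,R8}
Step 15: commit R7 -> on_hand[A=39 B=15] avail[A=39 B=11] open={R8}
Step 16: reserve R9 B 7 -> on_hand[A=39 B=15] avail[A=39 B=4] open={R8,R9}
Step 17: reserve R10 A 5 -> on_hand[A=39 B=15] avail[A=34 B=4] open={R10,R8,R9}
Step 18: reserve R11 B 2 -> on_hand[A=39 B=15] avail[A=34 B=2] open={R10,R11,R8,R9}
Step 19: reserve R12 B 2 -> on_hand[A=39 B=15] avail[A=34 B=0] open={R10,R11,R12,R8,R9}
Step 20: reserve R13 A 7 -> on_hand[A=39 B=15] avail[A=27 B=0] open={R10,R11,R12,R13,R8,R9}
Step 21: reserve R14 A 9 -> on_hand[A=39 B=15] avail[A=18 B=0] open={R10,R11,R12,R13,R14,R8,R9}
Step 22: cancel R13 -> on_hand[A=39 B=15] avail[A=25 B=0] open={R10,R11,R12,R14,R8,R9}

Answer: A: 25
B: 0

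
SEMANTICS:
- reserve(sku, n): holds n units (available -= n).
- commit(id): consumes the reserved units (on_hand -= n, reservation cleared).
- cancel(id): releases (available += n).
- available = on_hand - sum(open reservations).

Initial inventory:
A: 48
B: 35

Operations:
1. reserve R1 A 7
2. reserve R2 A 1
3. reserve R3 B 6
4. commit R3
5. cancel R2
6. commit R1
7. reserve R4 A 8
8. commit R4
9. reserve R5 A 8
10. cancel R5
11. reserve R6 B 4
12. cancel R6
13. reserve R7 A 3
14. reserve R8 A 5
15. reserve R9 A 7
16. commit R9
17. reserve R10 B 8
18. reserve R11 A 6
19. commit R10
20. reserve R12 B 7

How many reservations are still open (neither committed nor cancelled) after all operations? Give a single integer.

Step 1: reserve R1 A 7 -> on_hand[A=48 B=35] avail[A=41 B=35] open={R1}
Step 2: reserve R2 A 1 -> on_hand[A=48 B=35] avail[A=40 B=35] open={R1,R2}
Step 3: reserve R3 B 6 -> on_hand[A=48 B=35] avail[A=40 B=29] open={R1,R2,R3}
Step 4: commit R3 -> on_hand[A=48 B=29] avail[A=40 B=29] open={R1,R2}
Step 5: cancel R2 -> on_hand[A=48 B=29] avail[A=41 B=29] open={R1}
Step 6: commit R1 -> on_hand[A=41 B=29] avail[A=41 B=29] open={}
Step 7: reserve R4 A 8 -> on_hand[A=41 B=29] avail[A=33 B=29] open={R4}
Step 8: commit R4 -> on_hand[A=33 B=29] avail[A=33 B=29] open={}
Step 9: reserve R5 A 8 -> on_hand[A=33 B=29] avail[A=25 B=29] open={R5}
Step 10: cancel R5 -> on_hand[A=33 B=29] avail[A=33 B=29] open={}
Step 11: reserve R6 B 4 -> on_hand[A=33 B=29] avail[A=33 B=25] open={R6}
Step 12: cancel R6 -> on_hand[A=33 B=29] avail[A=33 B=29] open={}
Step 13: reserve R7 A 3 -> on_hand[A=33 B=29] avail[A=30 B=29] open={R7}
Step 14: reserve R8 A 5 -> on_hand[A=33 B=29] avail[A=25 B=29] open={R7,R8}
Step 15: reserve R9 A 7 -> on_hand[A=33 B=29] avail[A=18 B=29] open={R7,R8,R9}
Step 16: commit R9 -> on_hand[A=26 B=29] avail[A=18 B=29] open={R7,R8}
Step 17: reserve R10 B 8 -> on_hand[A=26 B=29] avail[A=18 B=21] open={R10,R7,R8}
Step 18: reserve R11 A 6 -> on_hand[A=26 B=29] avail[A=12 B=21] open={R10,R11,R7,R8}
Step 19: commit R10 -> on_hand[A=26 B=21] avail[A=12 B=21] open={R11,R7,R8}
Step 20: reserve R12 B 7 -> on_hand[A=26 B=21] avail[A=12 B=14] open={R11,R12,R7,R8}
Open reservations: ['R11', 'R12', 'R7', 'R8'] -> 4

Answer: 4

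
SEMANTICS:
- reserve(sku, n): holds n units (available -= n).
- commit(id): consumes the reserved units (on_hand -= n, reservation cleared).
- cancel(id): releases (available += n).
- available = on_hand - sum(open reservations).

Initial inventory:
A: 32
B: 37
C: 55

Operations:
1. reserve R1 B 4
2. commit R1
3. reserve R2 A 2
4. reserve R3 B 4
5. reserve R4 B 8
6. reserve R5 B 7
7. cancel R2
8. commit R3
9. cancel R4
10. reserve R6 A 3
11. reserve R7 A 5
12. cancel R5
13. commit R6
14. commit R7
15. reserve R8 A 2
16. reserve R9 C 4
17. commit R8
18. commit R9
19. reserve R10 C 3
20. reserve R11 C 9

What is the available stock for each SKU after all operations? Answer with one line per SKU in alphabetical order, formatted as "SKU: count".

Answer: A: 22
B: 29
C: 39

Derivation:
Step 1: reserve R1 B 4 -> on_hand[A=32 B=37 C=55] avail[A=32 B=33 C=55] open={R1}
Step 2: commit R1 -> on_hand[A=32 B=33 C=55] avail[A=32 B=33 C=55] open={}
Step 3: reserve R2 A 2 -> on_hand[A=32 B=33 C=55] avail[A=30 B=33 C=55] open={R2}
Step 4: reserve R3 B 4 -> on_hand[A=32 B=33 C=55] avail[A=30 B=29 C=55] open={R2,R3}
Step 5: reserve R4 B 8 -> on_hand[A=32 B=33 C=55] avail[A=30 B=21 C=55] open={R2,R3,R4}
Step 6: reserve R5 B 7 -> on_hand[A=32 B=33 C=55] avail[A=30 B=14 C=55] open={R2,R3,R4,R5}
Step 7: cancel R2 -> on_hand[A=32 B=33 C=55] avail[A=32 B=14 C=55] open={R3,R4,R5}
Step 8: commit R3 -> on_hand[A=32 B=29 C=55] avail[A=32 B=14 C=55] open={R4,R5}
Step 9: cancel R4 -> on_hand[A=32 B=29 C=55] avail[A=32 B=22 C=55] open={R5}
Step 10: reserve R6 A 3 -> on_hand[A=32 B=29 C=55] avail[A=29 B=22 C=55] open={R5,R6}
Step 11: reserve R7 A 5 -> on_hand[A=32 B=29 C=55] avail[A=24 B=22 C=55] open={R5,R6,R7}
Step 12: cancel R5 -> on_hand[A=32 B=29 C=55] avail[A=24 B=29 C=55] open={R6,R7}
Step 13: commit R6 -> on_hand[A=29 B=29 C=55] avail[A=24 B=29 C=55] open={R7}
Step 14: commit R7 -> on_hand[A=24 B=29 C=55] avail[A=24 B=29 C=55] open={}
Step 15: reserve R8 A 2 -> on_hand[A=24 B=29 C=55] avail[A=22 B=29 C=55] open={R8}
Step 16: reserve R9 C 4 -> on_hand[A=24 B=29 C=55] avail[A=22 B=29 C=51] open={R8,R9}
Step 17: commit R8 -> on_hand[A=22 B=29 C=55] avail[A=22 B=29 C=51] open={R9}
Step 18: commit R9 -> on_hand[A=22 B=29 C=51] avail[A=22 B=29 C=51] open={}
Step 19: reserve R10 C 3 -> on_hand[A=22 B=29 C=51] avail[A=22 B=29 C=48] open={R10}
Step 20: reserve R11 C 9 -> on_hand[A=22 B=29 C=51] avail[A=22 B=29 C=39] open={R10,R11}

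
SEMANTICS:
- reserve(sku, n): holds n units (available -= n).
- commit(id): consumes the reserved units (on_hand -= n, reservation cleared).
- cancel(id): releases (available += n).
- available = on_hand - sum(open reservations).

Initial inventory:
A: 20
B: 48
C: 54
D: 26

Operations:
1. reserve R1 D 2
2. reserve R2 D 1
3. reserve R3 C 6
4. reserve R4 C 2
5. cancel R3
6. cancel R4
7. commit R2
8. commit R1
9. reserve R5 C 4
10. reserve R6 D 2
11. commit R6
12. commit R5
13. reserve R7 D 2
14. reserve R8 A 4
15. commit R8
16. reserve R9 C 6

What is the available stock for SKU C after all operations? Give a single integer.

Step 1: reserve R1 D 2 -> on_hand[A=20 B=48 C=54 D=26] avail[A=20 B=48 C=54 D=24] open={R1}
Step 2: reserve R2 D 1 -> on_hand[A=20 B=48 C=54 D=26] avail[A=20 B=48 C=54 D=23] open={R1,R2}
Step 3: reserve R3 C 6 -> on_hand[A=20 B=48 C=54 D=26] avail[A=20 B=48 C=48 D=23] open={R1,R2,R3}
Step 4: reserve R4 C 2 -> on_hand[A=20 B=48 C=54 D=26] avail[A=20 B=48 C=46 D=23] open={R1,R2,R3,R4}
Step 5: cancel R3 -> on_hand[A=20 B=48 C=54 D=26] avail[A=20 B=48 C=52 D=23] open={R1,R2,R4}
Step 6: cancel R4 -> on_hand[A=20 B=48 C=54 D=26] avail[A=20 B=48 C=54 D=23] open={R1,R2}
Step 7: commit R2 -> on_hand[A=20 B=48 C=54 D=25] avail[A=20 B=48 C=54 D=23] open={R1}
Step 8: commit R1 -> on_hand[A=20 B=48 C=54 D=23] avail[A=20 B=48 C=54 D=23] open={}
Step 9: reserve R5 C 4 -> on_hand[A=20 B=48 C=54 D=23] avail[A=20 B=48 C=50 D=23] open={R5}
Step 10: reserve R6 D 2 -> on_hand[A=20 B=48 C=54 D=23] avail[A=20 B=48 C=50 D=21] open={R5,R6}
Step 11: commit R6 -> on_hand[A=20 B=48 C=54 D=21] avail[A=20 B=48 C=50 D=21] open={R5}
Step 12: commit R5 -> on_hand[A=20 B=48 C=50 D=21] avail[A=20 B=48 C=50 D=21] open={}
Step 13: reserve R7 D 2 -> on_hand[A=20 B=48 C=50 D=21] avail[A=20 B=48 C=50 D=19] open={R7}
Step 14: reserve R8 A 4 -> on_hand[A=20 B=48 C=50 D=21] avail[A=16 B=48 C=50 D=19] open={R7,R8}
Step 15: commit R8 -> on_hand[A=16 B=48 C=50 D=21] avail[A=16 B=48 C=50 D=19] open={R7}
Step 16: reserve R9 C 6 -> on_hand[A=16 B=48 C=50 D=21] avail[A=16 B=48 C=44 D=19] open={R7,R9}
Final available[C] = 44

Answer: 44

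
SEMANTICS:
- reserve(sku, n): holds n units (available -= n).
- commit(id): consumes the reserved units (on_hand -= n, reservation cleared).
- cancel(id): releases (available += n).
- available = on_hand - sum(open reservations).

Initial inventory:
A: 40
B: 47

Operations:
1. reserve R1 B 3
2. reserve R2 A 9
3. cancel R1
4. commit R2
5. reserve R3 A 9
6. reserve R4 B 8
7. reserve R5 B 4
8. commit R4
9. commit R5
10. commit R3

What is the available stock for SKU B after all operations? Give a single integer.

Answer: 35

Derivation:
Step 1: reserve R1 B 3 -> on_hand[A=40 B=47] avail[A=40 B=44] open={R1}
Step 2: reserve R2 A 9 -> on_hand[A=40 B=47] avail[A=31 B=44] open={R1,R2}
Step 3: cancel R1 -> on_hand[A=40 B=47] avail[A=31 B=47] open={R2}
Step 4: commit R2 -> on_hand[A=31 B=47] avail[A=31 B=47] open={}
Step 5: reserve R3 A 9 -> on_hand[A=31 B=47] avail[A=22 B=47] open={R3}
Step 6: reserve R4 B 8 -> on_hand[A=31 B=47] avail[A=22 B=39] open={R3,R4}
Step 7: reserve R5 B 4 -> on_hand[A=31 B=47] avail[A=22 B=35] open={R3,R4,R5}
Step 8: commit R4 -> on_hand[A=31 B=39] avail[A=22 B=35] open={R3,R5}
Step 9: commit R5 -> on_hand[A=31 B=35] avail[A=22 B=35] open={R3}
Step 10: commit R3 -> on_hand[A=22 B=35] avail[A=22 B=35] open={}
Final available[B] = 35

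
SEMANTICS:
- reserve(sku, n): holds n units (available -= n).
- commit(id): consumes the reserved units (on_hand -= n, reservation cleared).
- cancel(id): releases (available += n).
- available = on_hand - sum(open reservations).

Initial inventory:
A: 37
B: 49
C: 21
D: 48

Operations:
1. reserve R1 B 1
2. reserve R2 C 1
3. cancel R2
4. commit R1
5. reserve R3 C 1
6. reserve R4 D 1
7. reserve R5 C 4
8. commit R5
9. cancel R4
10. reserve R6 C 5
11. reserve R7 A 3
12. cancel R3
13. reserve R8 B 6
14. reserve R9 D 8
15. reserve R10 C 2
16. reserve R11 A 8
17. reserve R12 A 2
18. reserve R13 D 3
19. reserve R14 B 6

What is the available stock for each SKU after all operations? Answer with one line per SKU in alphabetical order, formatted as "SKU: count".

Step 1: reserve R1 B 1 -> on_hand[A=37 B=49 C=21 D=48] avail[A=37 B=48 C=21 D=48] open={R1}
Step 2: reserve R2 C 1 -> on_hand[A=37 B=49 C=21 D=48] avail[A=37 B=48 C=20 D=48] open={R1,R2}
Step 3: cancel R2 -> on_hand[A=37 B=49 C=21 D=48] avail[A=37 B=48 C=21 D=48] open={R1}
Step 4: commit R1 -> on_hand[A=37 B=48 C=21 D=48] avail[A=37 B=48 C=21 D=48] open={}
Step 5: reserve R3 C 1 -> on_hand[A=37 B=48 C=21 D=48] avail[A=37 B=48 C=20 D=48] open={R3}
Step 6: reserve R4 D 1 -> on_hand[A=37 B=48 C=21 D=48] avail[A=37 B=48 C=20 D=47] open={R3,R4}
Step 7: reserve R5 C 4 -> on_hand[A=37 B=48 C=21 D=48] avail[A=37 B=48 C=16 D=47] open={R3,R4,R5}
Step 8: commit R5 -> on_hand[A=37 B=48 C=17 D=48] avail[A=37 B=48 C=16 D=47] open={R3,R4}
Step 9: cancel R4 -> on_hand[A=37 B=48 C=17 D=48] avail[A=37 B=48 C=16 D=48] open={R3}
Step 10: reserve R6 C 5 -> on_hand[A=37 B=48 C=17 D=48] avail[A=37 B=48 C=11 D=48] open={R3,R6}
Step 11: reserve R7 A 3 -> on_hand[A=37 B=48 C=17 D=48] avail[A=34 B=48 C=11 D=48] open={R3,R6,R7}
Step 12: cancel R3 -> on_hand[A=37 B=48 C=17 D=48] avail[A=34 B=48 C=12 D=48] open={R6,R7}
Step 13: reserve R8 B 6 -> on_hand[A=37 B=48 C=17 D=48] avail[A=34 B=42 C=12 D=48] open={R6,R7,R8}
Step 14: reserve R9 D 8 -> on_hand[A=37 B=48 C=17 D=48] avail[A=34 B=42 C=12 D=40] open={R6,R7,R8,R9}
Step 15: reserve R10 C 2 -> on_hand[A=37 B=48 C=17 D=48] avail[A=34 B=42 C=10 D=40] open={R10,R6,R7,R8,R9}
Step 16: reserve R11 A 8 -> on_hand[A=37 B=48 C=17 D=48] avail[A=26 B=42 C=10 D=40] open={R10,R11,R6,R7,R8,R9}
Step 17: reserve R12 A 2 -> on_hand[A=37 B=48 C=17 D=48] avail[A=24 B=42 C=10 D=40] open={R10,R11,R12,R6,R7,R8,R9}
Step 18: reserve R13 D 3 -> on_hand[A=37 B=48 C=17 D=48] avail[A=24 B=42 C=10 D=37] open={R10,R11,R12,R13,R6,R7,R8,R9}
Step 19: reserve R14 B 6 -> on_hand[A=37 B=48 C=17 D=48] avail[A=24 B=36 C=10 D=37] open={R10,R11,R12,R13,R14,R6,R7,R8,R9}

Answer: A: 24
B: 36
C: 10
D: 37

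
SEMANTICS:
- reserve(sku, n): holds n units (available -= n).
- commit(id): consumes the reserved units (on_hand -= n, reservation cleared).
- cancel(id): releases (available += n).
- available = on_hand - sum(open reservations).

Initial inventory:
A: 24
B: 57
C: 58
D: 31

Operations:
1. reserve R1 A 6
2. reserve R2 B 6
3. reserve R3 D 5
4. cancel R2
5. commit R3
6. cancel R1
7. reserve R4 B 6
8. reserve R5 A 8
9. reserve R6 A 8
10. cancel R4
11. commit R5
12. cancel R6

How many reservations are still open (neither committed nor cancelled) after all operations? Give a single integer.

Step 1: reserve R1 A 6 -> on_hand[A=24 B=57 C=58 D=31] avail[A=18 B=57 C=58 D=31] open={R1}
Step 2: reserve R2 B 6 -> on_hand[A=24 B=57 C=58 D=31] avail[A=18 B=51 C=58 D=31] open={R1,R2}
Step 3: reserve R3 D 5 -> on_hand[A=24 B=57 C=58 D=31] avail[A=18 B=51 C=58 D=26] open={R1,R2,R3}
Step 4: cancel R2 -> on_hand[A=24 B=57 C=58 D=31] avail[A=18 B=57 C=58 D=26] open={R1,R3}
Step 5: commit R3 -> on_hand[A=24 B=57 C=58 D=26] avail[A=18 B=57 C=58 D=26] open={R1}
Step 6: cancel R1 -> on_hand[A=24 B=57 C=58 D=26] avail[A=24 B=57 C=58 D=26] open={}
Step 7: reserve R4 B 6 -> on_hand[A=24 B=57 C=58 D=26] avail[A=24 B=51 C=58 D=26] open={R4}
Step 8: reserve R5 A 8 -> on_hand[A=24 B=57 C=58 D=26] avail[A=16 B=51 C=58 D=26] open={R4,R5}
Step 9: reserve R6 A 8 -> on_hand[A=24 B=57 C=58 D=26] avail[A=8 B=51 C=58 D=26] open={R4,R5,R6}
Step 10: cancel R4 -> on_hand[A=24 B=57 C=58 D=26] avail[A=8 B=57 C=58 D=26] open={R5,R6}
Step 11: commit R5 -> on_hand[A=16 B=57 C=58 D=26] avail[A=8 B=57 C=58 D=26] open={R6}
Step 12: cancel R6 -> on_hand[A=16 B=57 C=58 D=26] avail[A=16 B=57 C=58 D=26] open={}
Open reservations: [] -> 0

Answer: 0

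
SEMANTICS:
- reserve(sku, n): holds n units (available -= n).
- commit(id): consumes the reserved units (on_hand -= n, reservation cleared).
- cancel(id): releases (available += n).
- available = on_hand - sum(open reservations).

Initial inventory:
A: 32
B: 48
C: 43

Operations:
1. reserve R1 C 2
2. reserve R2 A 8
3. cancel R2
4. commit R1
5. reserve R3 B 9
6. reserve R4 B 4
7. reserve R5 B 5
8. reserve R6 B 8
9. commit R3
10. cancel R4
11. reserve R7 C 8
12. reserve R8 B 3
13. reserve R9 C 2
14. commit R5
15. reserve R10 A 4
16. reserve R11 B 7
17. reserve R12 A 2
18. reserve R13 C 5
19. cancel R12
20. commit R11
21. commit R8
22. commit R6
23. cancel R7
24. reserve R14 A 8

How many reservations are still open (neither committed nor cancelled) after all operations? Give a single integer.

Answer: 4

Derivation:
Step 1: reserve R1 C 2 -> on_hand[A=32 B=48 C=43] avail[A=32 B=48 C=41] open={R1}
Step 2: reserve R2 A 8 -> on_hand[A=32 B=48 C=43] avail[A=24 B=48 C=41] open={R1,R2}
Step 3: cancel R2 -> on_hand[A=32 B=48 C=43] avail[A=32 B=48 C=41] open={R1}
Step 4: commit R1 -> on_hand[A=32 B=48 C=41] avail[A=32 B=48 C=41] open={}
Step 5: reserve R3 B 9 -> on_hand[A=32 B=48 C=41] avail[A=32 B=39 C=41] open={R3}
Step 6: reserve R4 B 4 -> on_hand[A=32 B=48 C=41] avail[A=32 B=35 C=41] open={R3,R4}
Step 7: reserve R5 B 5 -> on_hand[A=32 B=48 C=41] avail[A=32 B=30 C=41] open={R3,R4,R5}
Step 8: reserve R6 B 8 -> on_hand[A=32 B=48 C=41] avail[A=32 B=22 C=41] open={R3,R4,R5,R6}
Step 9: commit R3 -> on_hand[A=32 B=39 C=41] avail[A=32 B=22 C=41] open={R4,R5,R6}
Step 10: cancel R4 -> on_hand[A=32 B=39 C=41] avail[A=32 B=26 C=41] open={R5,R6}
Step 11: reserve R7 C 8 -> on_hand[A=32 B=39 C=41] avail[A=32 B=26 C=33] open={R5,R6,R7}
Step 12: reserve R8 B 3 -> on_hand[A=32 B=39 C=41] avail[A=32 B=23 C=33] open={R5,R6,R7,R8}
Step 13: reserve R9 C 2 -> on_hand[A=32 B=39 C=41] avail[A=32 B=23 C=31] open={R5,R6,R7,R8,R9}
Step 14: commit R5 -> on_hand[A=32 B=34 C=41] avail[A=32 B=23 C=31] open={R6,R7,R8,R9}
Step 15: reserve R10 A 4 -> on_hand[A=32 B=34 C=41] avail[A=28 B=23 C=31] open={R10,R6,R7,R8,R9}
Step 16: reserve R11 B 7 -> on_hand[A=32 B=34 C=41] avail[A=28 B=16 C=31] open={R10,R11,R6,R7,R8,R9}
Step 17: reserve R12 A 2 -> on_hand[A=32 B=34 C=41] avail[A=26 B=16 C=31] open={R10,R11,R12,R6,R7,R8,R9}
Step 18: reserve R13 C 5 -> on_hand[A=32 B=34 C=41] avail[A=26 B=16 C=26] open={R10,R11,R12,R13,R6,R7,R8,R9}
Step 19: cancel R12 -> on_hand[A=32 B=34 C=41] avail[A=28 B=16 C=26] open={R10,R11,R13,R6,R7,R8,R9}
Step 20: commit R11 -> on_hand[A=32 B=27 C=41] avail[A=28 B=16 C=26] open={R10,R13,R6,R7,R8,R9}
Step 21: commit R8 -> on_hand[A=32 B=24 C=41] avail[A=28 B=16 C=26] open={R10,R13,R6,R7,R9}
Step 22: commit R6 -> on_hand[A=32 B=16 C=41] avail[A=28 B=16 C=26] open={R10,R13,R7,R9}
Step 23: cancel R7 -> on_hand[A=32 B=16 C=41] avail[A=28 B=16 C=34] open={R10,R13,R9}
Step 24: reserve R14 A 8 -> on_hand[A=32 B=16 C=41] avail[A=20 B=16 C=34] open={R10,R13,R14,R9}
Open reservations: ['R10', 'R13', 'R14', 'R9'] -> 4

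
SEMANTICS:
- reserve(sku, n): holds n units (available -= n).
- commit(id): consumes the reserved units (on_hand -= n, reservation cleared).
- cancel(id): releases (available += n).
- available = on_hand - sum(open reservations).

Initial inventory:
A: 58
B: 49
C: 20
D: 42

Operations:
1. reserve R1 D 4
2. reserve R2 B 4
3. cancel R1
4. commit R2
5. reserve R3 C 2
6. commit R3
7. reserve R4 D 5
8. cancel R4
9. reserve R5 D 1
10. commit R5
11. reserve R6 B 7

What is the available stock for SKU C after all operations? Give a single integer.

Answer: 18

Derivation:
Step 1: reserve R1 D 4 -> on_hand[A=58 B=49 C=20 D=42] avail[A=58 B=49 C=20 D=38] open={R1}
Step 2: reserve R2 B 4 -> on_hand[A=58 B=49 C=20 D=42] avail[A=58 B=45 C=20 D=38] open={R1,R2}
Step 3: cancel R1 -> on_hand[A=58 B=49 C=20 D=42] avail[A=58 B=45 C=20 D=42] open={R2}
Step 4: commit R2 -> on_hand[A=58 B=45 C=20 D=42] avail[A=58 B=45 C=20 D=42] open={}
Step 5: reserve R3 C 2 -> on_hand[A=58 B=45 C=20 D=42] avail[A=58 B=45 C=18 D=42] open={R3}
Step 6: commit R3 -> on_hand[A=58 B=45 C=18 D=42] avail[A=58 B=45 C=18 D=42] open={}
Step 7: reserve R4 D 5 -> on_hand[A=58 B=45 C=18 D=42] avail[A=58 B=45 C=18 D=37] open={R4}
Step 8: cancel R4 -> on_hand[A=58 B=45 C=18 D=42] avail[A=58 B=45 C=18 D=42] open={}
Step 9: reserve R5 D 1 -> on_hand[A=58 B=45 C=18 D=42] avail[A=58 B=45 C=18 D=41] open={R5}
Step 10: commit R5 -> on_hand[A=58 B=45 C=18 D=41] avail[A=58 B=45 C=18 D=41] open={}
Step 11: reserve R6 B 7 -> on_hand[A=58 B=45 C=18 D=41] avail[A=58 B=38 C=18 D=41] open={R6}
Final available[C] = 18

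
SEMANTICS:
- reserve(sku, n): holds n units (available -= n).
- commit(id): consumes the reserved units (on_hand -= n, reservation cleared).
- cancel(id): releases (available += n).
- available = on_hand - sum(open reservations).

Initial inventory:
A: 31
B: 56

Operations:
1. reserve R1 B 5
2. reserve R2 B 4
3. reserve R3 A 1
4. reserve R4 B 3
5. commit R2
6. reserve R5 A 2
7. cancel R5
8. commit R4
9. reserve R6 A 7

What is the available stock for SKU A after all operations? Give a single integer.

Step 1: reserve R1 B 5 -> on_hand[A=31 B=56] avail[A=31 B=51] open={R1}
Step 2: reserve R2 B 4 -> on_hand[A=31 B=56] avail[A=31 B=47] open={R1,R2}
Step 3: reserve R3 A 1 -> on_hand[A=31 B=56] avail[A=30 B=47] open={R1,R2,R3}
Step 4: reserve R4 B 3 -> on_hand[A=31 B=56] avail[A=30 B=44] open={R1,R2,R3,R4}
Step 5: commit R2 -> on_hand[A=31 B=52] avail[A=30 B=44] open={R1,R3,R4}
Step 6: reserve R5 A 2 -> on_hand[A=31 B=52] avail[A=28 B=44] open={R1,R3,R4,R5}
Step 7: cancel R5 -> on_hand[A=31 B=52] avail[A=30 B=44] open={R1,R3,R4}
Step 8: commit R4 -> on_hand[A=31 B=49] avail[A=30 B=44] open={R1,R3}
Step 9: reserve R6 A 7 -> on_hand[A=31 B=49] avail[A=23 B=44] open={R1,R3,R6}
Final available[A] = 23

Answer: 23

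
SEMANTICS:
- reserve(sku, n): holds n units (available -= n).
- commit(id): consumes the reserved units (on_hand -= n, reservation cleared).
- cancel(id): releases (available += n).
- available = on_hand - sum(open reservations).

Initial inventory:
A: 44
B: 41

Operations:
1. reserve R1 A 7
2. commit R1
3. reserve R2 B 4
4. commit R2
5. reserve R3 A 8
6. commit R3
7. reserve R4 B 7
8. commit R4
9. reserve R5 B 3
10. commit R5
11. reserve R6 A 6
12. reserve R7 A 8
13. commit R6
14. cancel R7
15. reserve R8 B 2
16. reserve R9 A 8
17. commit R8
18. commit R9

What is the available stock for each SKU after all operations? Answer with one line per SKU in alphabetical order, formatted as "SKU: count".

Step 1: reserve R1 A 7 -> on_hand[A=44 B=41] avail[A=37 B=41] open={R1}
Step 2: commit R1 -> on_hand[A=37 B=41] avail[A=37 B=41] open={}
Step 3: reserve R2 B 4 -> on_hand[A=37 B=41] avail[A=37 B=37] open={R2}
Step 4: commit R2 -> on_hand[A=37 B=37] avail[A=37 B=37] open={}
Step 5: reserve R3 A 8 -> on_hand[A=37 B=37] avail[A=29 B=37] open={R3}
Step 6: commit R3 -> on_hand[A=29 B=37] avail[A=29 B=37] open={}
Step 7: reserve R4 B 7 -> on_hand[A=29 B=37] avail[A=29 B=30] open={R4}
Step 8: commit R4 -> on_hand[A=29 B=30] avail[A=29 B=30] open={}
Step 9: reserve R5 B 3 -> on_hand[A=29 B=30] avail[A=29 B=27] open={R5}
Step 10: commit R5 -> on_hand[A=29 B=27] avail[A=29 B=27] open={}
Step 11: reserve R6 A 6 -> on_hand[A=29 B=27] avail[A=23 B=27] open={R6}
Step 12: reserve R7 A 8 -> on_hand[A=29 B=27] avail[A=15 B=27] open={R6,R7}
Step 13: commit R6 -> on_hand[A=23 B=27] avail[A=15 B=27] open={R7}
Step 14: cancel R7 -> on_hand[A=23 B=27] avail[A=23 B=27] open={}
Step 15: reserve R8 B 2 -> on_hand[A=23 B=27] avail[A=23 B=25] open={R8}
Step 16: reserve R9 A 8 -> on_hand[A=23 B=27] avail[A=15 B=25] open={R8,R9}
Step 17: commit R8 -> on_hand[A=23 B=25] avail[A=15 B=25] open={R9}
Step 18: commit R9 -> on_hand[A=15 B=25] avail[A=15 B=25] open={}

Answer: A: 15
B: 25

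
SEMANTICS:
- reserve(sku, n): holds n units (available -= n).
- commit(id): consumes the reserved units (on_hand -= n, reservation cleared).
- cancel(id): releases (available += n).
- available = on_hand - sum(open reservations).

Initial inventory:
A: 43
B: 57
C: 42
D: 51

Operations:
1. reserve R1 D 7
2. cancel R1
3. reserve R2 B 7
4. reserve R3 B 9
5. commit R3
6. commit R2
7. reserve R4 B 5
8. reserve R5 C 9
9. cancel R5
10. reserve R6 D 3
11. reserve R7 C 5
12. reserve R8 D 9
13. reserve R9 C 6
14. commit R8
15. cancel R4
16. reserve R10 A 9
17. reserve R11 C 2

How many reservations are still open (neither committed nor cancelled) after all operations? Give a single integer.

Answer: 5

Derivation:
Step 1: reserve R1 D 7 -> on_hand[A=43 B=57 C=42 D=51] avail[A=43 B=57 C=42 D=44] open={R1}
Step 2: cancel R1 -> on_hand[A=43 B=57 C=42 D=51] avail[A=43 B=57 C=42 D=51] open={}
Step 3: reserve R2 B 7 -> on_hand[A=43 B=57 C=42 D=51] avail[A=43 B=50 C=42 D=51] open={R2}
Step 4: reserve R3 B 9 -> on_hand[A=43 B=57 C=42 D=51] avail[A=43 B=41 C=42 D=51] open={R2,R3}
Step 5: commit R3 -> on_hand[A=43 B=48 C=42 D=51] avail[A=43 B=41 C=42 D=51] open={R2}
Step 6: commit R2 -> on_hand[A=43 B=41 C=42 D=51] avail[A=43 B=41 C=42 D=51] open={}
Step 7: reserve R4 B 5 -> on_hand[A=43 B=41 C=42 D=51] avail[A=43 B=36 C=42 D=51] open={R4}
Step 8: reserve R5 C 9 -> on_hand[A=43 B=41 C=42 D=51] avail[A=43 B=36 C=33 D=51] open={R4,R5}
Step 9: cancel R5 -> on_hand[A=43 B=41 C=42 D=51] avail[A=43 B=36 C=42 D=51] open={R4}
Step 10: reserve R6 D 3 -> on_hand[A=43 B=41 C=42 D=51] avail[A=43 B=36 C=42 D=48] open={R4,R6}
Step 11: reserve R7 C 5 -> on_hand[A=43 B=41 C=42 D=51] avail[A=43 B=36 C=37 D=48] open={R4,R6,R7}
Step 12: reserve R8 D 9 -> on_hand[A=43 B=41 C=42 D=51] avail[A=43 B=36 C=37 D=39] open={R4,R6,R7,R8}
Step 13: reserve R9 C 6 -> on_hand[A=43 B=41 C=42 D=51] avail[A=43 B=36 C=31 D=39] open={R4,R6,R7,R8,R9}
Step 14: commit R8 -> on_hand[A=43 B=41 C=42 D=42] avail[A=43 B=36 C=31 D=39] open={R4,R6,R7,R9}
Step 15: cancel R4 -> on_hand[A=43 B=41 C=42 D=42] avail[A=43 B=41 C=31 D=39] open={R6,R7,R9}
Step 16: reserve R10 A 9 -> on_hand[A=43 B=41 C=42 D=42] avail[A=34 B=41 C=31 D=39] open={R10,R6,R7,R9}
Step 17: reserve R11 C 2 -> on_hand[A=43 B=41 C=42 D=42] avail[A=34 B=41 C=29 D=39] open={R10,R11,R6,R7,R9}
Open reservations: ['R10', 'R11', 'R6', 'R7', 'R9'] -> 5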